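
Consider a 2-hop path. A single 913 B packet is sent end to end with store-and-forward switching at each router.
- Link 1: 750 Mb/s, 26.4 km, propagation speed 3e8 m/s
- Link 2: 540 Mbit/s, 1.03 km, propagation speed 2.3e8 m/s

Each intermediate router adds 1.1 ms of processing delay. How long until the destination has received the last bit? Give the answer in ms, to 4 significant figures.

1.216 ms

L = 913 × 8 = 7304 bits.
Transmission delays (L/R per hop): 0.00973867, 0.0135259 ms; sum = 0.0232646 ms.
Propagation delays (d/s per hop): 0.088, 0.00447826 ms; sum = 0.0924783 ms.
Processing at 1 router(s): 1 × 1.1 ms = 1.1 ms.
End-to-end = 1.216 ms.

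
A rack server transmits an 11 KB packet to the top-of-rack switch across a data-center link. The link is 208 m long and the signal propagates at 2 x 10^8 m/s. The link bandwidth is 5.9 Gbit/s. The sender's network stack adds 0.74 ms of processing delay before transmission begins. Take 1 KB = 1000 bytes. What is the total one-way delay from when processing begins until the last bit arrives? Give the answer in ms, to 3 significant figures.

L = 88000 bits.
Transmission delay = L/R = 88000 / 5900000000 = 0.0149153 ms.
Propagation delay = d/s = 208 m / 200000000 m/s = 0.00104 ms.
Plus processing delay 0.74 ms = 0.74 ms.
Total = 0.756 ms.

0.756 ms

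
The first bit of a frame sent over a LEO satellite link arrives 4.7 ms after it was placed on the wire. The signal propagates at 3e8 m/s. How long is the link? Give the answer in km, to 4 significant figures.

1410 km

d = s × t_prop = 300000000 × 0.0047 = 1410 km.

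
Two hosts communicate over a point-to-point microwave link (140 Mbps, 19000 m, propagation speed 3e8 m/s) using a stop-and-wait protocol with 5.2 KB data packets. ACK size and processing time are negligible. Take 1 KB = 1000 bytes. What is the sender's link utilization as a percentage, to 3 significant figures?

70.1 %

t_tx = L/R = 41600/140000000 = 0.000297143 s.
t_prop = 19000/300000000 = 6.33333e-05 s; RTT = 0.000126667 s.
Cycle = t_tx + RTT = 0.00042381 s.
Utilization = t_tx / cycle = 0.000297143/0.00042381 = 70.1 %.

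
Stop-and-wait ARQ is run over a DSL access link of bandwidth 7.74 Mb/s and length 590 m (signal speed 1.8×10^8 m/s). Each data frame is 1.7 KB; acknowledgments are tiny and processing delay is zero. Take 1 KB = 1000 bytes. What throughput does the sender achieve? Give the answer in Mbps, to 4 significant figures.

t_tx = L/R = 13600/7740000 = 0.00175711 s.
t_prop = 590/180000000 = 3.27778e-06 s; RTT = 6.55556e-06 s.
Cycle = t_tx + RTT = 0.00176366 s.
Throughput = L / cycle = 13600 / 0.00176366 = 7.711 Mbps.

7.711 Mbps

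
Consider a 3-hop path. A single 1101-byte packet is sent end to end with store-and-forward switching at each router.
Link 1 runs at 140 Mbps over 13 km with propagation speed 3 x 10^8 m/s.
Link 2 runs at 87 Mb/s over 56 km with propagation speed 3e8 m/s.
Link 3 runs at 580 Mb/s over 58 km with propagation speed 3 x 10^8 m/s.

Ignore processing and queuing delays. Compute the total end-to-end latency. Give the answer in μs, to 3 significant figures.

L = 1101 × 8 = 8808 bits.
Transmission delays (L/R per hop): 62.9143, 101.241, 15.1862 μs; sum = 179.342 μs.
Propagation delays (d/s per hop): 43.3333, 186.667, 193.333 μs; sum = 423.333 μs.
End-to-end = 603 μs.

603 μs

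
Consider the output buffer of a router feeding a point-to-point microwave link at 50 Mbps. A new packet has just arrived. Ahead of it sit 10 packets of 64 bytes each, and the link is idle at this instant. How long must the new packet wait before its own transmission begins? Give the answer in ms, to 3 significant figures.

Each queued packet: L/R = 512/50000000 = 0.01024 ms.
10 queued → 0.1024 ms.
Queuing delay = 0.102 ms.

0.102 ms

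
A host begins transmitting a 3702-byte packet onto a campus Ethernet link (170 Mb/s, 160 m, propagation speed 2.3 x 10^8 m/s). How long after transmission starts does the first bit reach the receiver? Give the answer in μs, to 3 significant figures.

0.696 μs

First bit experiences only propagation delay: d/s = 160/2.3e+08 = 0.696 μs.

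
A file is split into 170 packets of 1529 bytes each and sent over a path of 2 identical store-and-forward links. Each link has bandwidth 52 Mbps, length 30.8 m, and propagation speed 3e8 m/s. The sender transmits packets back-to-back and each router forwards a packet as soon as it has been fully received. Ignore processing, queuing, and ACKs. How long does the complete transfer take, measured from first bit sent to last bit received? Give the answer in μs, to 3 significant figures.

40200 μs

Per-hop transmission t_tx = L/R = 12232/52000000 = 235.231 μs.
Per-hop propagation t_prop = 30.8/300000000 = 0.102667 μs.
Pipeline fill: first packet needs 2·t_tx to clear all hops; remaining 169 packets each add one t_tx.
Total = (2+170-1)·t_tx + 2·t_prop = 171·235.231 + 2·0.102667 = 40200 μs.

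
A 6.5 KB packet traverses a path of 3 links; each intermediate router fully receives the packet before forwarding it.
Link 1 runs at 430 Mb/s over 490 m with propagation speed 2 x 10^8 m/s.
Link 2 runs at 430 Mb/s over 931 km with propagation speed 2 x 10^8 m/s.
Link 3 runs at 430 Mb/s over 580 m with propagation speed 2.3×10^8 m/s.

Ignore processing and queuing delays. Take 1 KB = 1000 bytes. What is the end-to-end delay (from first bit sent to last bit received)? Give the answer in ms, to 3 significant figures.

5.02 ms

L = 52000 bits.
Transmission delay per hop = L/R = 52000/430000000 = 0.12093 ms; 3 hops → 0.362791 ms.
Propagation delays (d/s per hop): 0.00245, 4.655, 0.00252174 ms; sum = 4.65997 ms.
End-to-end = 5.02 ms.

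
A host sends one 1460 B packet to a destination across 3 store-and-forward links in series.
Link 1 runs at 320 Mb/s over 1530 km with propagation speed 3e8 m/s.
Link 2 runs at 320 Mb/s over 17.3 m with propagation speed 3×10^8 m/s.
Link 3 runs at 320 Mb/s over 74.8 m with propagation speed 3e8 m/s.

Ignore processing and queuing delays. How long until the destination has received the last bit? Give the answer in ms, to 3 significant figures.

5.21 ms

L = 1460 × 8 = 11680 bits.
Transmission delay per hop = L/R = 11680/320000000 = 0.0365 ms; 3 hops → 0.1095 ms.
Propagation delays (d/s per hop): 5.1, 5.76667e-05, 0.000249333 ms; sum = 5.10031 ms.
End-to-end = 5.21 ms.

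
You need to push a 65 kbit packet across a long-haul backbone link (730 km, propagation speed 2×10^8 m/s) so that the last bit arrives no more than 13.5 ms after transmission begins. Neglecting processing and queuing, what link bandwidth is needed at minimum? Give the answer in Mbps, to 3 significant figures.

6.60 Mbps

Propagation delay = 730000 / 200000000 = 3.65 ms.
Transmission budget = 13.5 − 3.65 = 9.85 ms.
R ≥ L / t_tx = 65000 bits / 0.00985 s = 6.60 Mbps.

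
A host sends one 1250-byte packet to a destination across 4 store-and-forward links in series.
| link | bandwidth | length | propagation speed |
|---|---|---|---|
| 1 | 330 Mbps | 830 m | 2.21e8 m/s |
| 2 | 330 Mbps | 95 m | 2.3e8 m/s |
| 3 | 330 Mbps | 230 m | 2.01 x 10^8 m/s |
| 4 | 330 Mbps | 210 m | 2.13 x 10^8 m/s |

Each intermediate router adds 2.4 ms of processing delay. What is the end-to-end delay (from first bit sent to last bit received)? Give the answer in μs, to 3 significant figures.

7330 μs

L = 1250 × 8 = 10000 bits.
Transmission delay per hop = L/R = 10000/330000000 = 30.303 μs; 4 hops → 121.212 μs.
Propagation delays (d/s per hop): 3.75566, 0.413043, 1.14428, 0.985915 μs; sum = 6.29889 μs.
Processing at 3 router(s): 3 × 2.4 ms = 7200 μs.
End-to-end = 7330 μs.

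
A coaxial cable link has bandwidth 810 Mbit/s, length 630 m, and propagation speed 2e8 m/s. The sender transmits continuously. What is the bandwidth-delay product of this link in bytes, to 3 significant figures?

319 bytes

Propagation delay = 630 / 200000000 = 3.15e-06 s.
BDP = R × t_prop = 810000000 × 3.15e-06 = 2551.5 bits.
In bytes: 2551.5/8 = 319 bytes.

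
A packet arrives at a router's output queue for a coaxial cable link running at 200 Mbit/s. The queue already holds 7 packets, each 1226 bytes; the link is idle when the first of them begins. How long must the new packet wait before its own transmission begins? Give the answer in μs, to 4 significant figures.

343.3 μs

Each queued packet: L/R = 9808/200000000 = 49.04 μs.
7 queued → 343.28 μs.
Queuing delay = 343.3 μs.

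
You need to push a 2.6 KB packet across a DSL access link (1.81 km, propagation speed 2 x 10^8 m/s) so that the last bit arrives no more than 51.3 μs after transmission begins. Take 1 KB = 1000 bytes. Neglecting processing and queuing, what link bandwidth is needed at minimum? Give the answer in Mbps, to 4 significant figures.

L = 20800 bits.
Propagation delay = 1810 / 200000000 = 9.05 μs.
Transmission budget = 51.3 − 9.05 = 42.25 μs.
R ≥ L / t_tx = 20800 bits / 4.225e-05 s = 492.3 Mbps.

492.3 Mbps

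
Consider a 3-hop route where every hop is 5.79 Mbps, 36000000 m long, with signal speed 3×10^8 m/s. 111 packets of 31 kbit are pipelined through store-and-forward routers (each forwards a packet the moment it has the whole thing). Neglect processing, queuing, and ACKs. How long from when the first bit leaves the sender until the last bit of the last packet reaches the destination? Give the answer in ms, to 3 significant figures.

965 ms

Per-hop transmission t_tx = L/R = 31000/5790000 = 5.35406 ms.
Per-hop propagation t_prop = 36000000/300000000 = 120 ms.
Pipeline fill: first packet needs 3·t_tx to clear all hops; remaining 110 packets each add one t_tx.
Total = (3+111-1)·t_tx + 3·t_prop = 113·5.35406 + 3·120 = 965 ms.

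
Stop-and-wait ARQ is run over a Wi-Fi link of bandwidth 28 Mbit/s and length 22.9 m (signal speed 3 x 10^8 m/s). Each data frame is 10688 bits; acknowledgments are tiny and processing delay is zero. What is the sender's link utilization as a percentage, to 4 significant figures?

99.96 %

t_tx = L/R = 10688/28000000 = 0.000381714 s.
t_prop = 22.9/300000000 = 7.63333e-08 s; RTT = 1.52667e-07 s.
Cycle = t_tx + RTT = 0.000381867 s.
Utilization = t_tx / cycle = 0.000381714/0.000381867 = 99.96 %.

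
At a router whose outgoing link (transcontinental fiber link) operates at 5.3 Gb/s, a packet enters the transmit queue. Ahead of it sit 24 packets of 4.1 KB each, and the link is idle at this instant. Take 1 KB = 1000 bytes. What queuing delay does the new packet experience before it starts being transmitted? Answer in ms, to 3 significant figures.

0.149 ms

Each queued packet: L/R = 32800/5300000000 = 0.00618868 ms.
24 queued → 0.148528 ms.
Queuing delay = 0.149 ms.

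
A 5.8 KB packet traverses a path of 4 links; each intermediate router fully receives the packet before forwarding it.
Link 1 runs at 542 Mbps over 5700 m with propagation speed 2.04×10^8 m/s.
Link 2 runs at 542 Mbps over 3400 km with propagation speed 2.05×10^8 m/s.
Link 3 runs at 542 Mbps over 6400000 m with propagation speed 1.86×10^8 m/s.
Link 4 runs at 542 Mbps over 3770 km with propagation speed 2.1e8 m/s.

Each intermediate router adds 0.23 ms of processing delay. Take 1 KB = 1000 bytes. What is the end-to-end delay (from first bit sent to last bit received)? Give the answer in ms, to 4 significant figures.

L = 46400 bits.
Transmission delay per hop = L/R = 46400/542000000 = 0.0856089 ms; 4 hops → 0.342435 ms.
Propagation delays (d/s per hop): 0.0279412, 16.5854, 34.4086, 17.9524 ms; sum = 68.9743 ms.
Processing at 3 router(s): 3 × 0.23 ms = 0.69 ms.
End-to-end = 70.01 ms.

70.01 ms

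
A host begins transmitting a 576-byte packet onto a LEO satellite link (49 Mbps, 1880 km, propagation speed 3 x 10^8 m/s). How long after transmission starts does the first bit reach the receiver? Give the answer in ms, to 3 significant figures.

First bit experiences only propagation delay: d/s = 1880000/300000000 = 6.27 ms.

6.27 ms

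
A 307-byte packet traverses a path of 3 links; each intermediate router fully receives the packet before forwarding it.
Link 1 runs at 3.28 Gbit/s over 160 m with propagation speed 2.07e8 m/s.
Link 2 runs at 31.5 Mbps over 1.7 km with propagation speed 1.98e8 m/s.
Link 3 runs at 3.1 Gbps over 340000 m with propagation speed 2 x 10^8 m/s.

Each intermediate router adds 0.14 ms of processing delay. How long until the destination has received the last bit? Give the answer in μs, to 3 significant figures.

2070 μs

L = 307 × 8 = 2456 bits.
Transmission delays (L/R per hop): 0.74878, 77.9683, 0.792258 μs; sum = 79.5093 μs.
Propagation delays (d/s per hop): 0.772947, 8.58586, 1700 μs; sum = 1709.36 μs.
Processing at 2 router(s): 2 × 0.14 ms = 280 μs.
End-to-end = 2070 μs.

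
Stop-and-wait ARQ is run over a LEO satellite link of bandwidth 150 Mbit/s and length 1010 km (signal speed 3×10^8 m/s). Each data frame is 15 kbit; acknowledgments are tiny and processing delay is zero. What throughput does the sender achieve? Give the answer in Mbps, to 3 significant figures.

t_tx = L/R = 15000/150000000 = 0.0001 s.
t_prop = 1010000/300000000 = 0.00336667 s; RTT = 0.00673333 s.
Cycle = t_tx + RTT = 0.00683333 s.
Throughput = L / cycle = 15000 / 0.00683333 = 2.20 Mbps.

2.20 Mbps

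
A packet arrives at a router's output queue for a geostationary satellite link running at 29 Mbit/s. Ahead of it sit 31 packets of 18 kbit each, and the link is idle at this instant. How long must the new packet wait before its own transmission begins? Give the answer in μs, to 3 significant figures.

Each queued packet: L/R = 18000/29000000 = 620.69 μs.
31 queued → 19241.4 μs.
Queuing delay = 19200 μs.

19200 μs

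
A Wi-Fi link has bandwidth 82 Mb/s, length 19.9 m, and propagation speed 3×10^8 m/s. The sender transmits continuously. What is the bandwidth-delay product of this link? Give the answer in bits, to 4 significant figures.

Propagation delay = 19.9 / 300000000 = 6.63333e-08 s.
BDP = R × t_prop = 82000000 × 6.63333e-08 = 5.43933 bits.

5.439 bits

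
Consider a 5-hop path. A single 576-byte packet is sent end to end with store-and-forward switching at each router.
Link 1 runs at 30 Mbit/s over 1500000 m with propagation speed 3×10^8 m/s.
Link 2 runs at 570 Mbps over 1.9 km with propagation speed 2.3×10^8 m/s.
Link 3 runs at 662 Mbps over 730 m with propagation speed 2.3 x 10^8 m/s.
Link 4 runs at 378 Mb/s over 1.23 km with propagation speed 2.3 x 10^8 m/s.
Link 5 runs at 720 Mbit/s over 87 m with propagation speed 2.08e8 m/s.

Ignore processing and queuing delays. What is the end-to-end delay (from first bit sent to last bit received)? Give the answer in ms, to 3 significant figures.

L = 576 × 8 = 4608 bits.
Transmission delays (L/R per hop): 0.1536, 0.00808421, 0.00696073, 0.0121905, 0.0064 ms; sum = 0.187235 ms.
Propagation delays (d/s per hop): 5, 0.00826087, 0.00317391, 0.00534783, 0.000418269 ms; sum = 5.0172 ms.
End-to-end = 5.20 ms.

5.20 ms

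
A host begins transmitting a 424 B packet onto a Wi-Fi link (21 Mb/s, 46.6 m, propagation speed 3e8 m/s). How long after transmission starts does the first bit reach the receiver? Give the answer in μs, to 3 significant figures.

0.155 μs

First bit experiences only propagation delay: d/s = 46.6/300000000 = 0.155 μs.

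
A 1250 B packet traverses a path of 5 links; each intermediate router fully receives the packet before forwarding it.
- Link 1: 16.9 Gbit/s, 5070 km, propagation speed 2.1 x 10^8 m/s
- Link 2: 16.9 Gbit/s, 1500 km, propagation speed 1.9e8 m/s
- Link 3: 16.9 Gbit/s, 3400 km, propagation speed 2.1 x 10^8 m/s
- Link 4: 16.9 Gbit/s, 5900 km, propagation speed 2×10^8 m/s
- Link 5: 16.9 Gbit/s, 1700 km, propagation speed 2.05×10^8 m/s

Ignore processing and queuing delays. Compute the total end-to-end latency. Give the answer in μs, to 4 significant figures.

L = 1250 × 8 = 10000 bits.
Transmission delay per hop = L/R = 10000/1.69e+10 = 0.591716 μs; 5 hops → 2.95858 μs.
Propagation delays (d/s per hop): 24142.9, 7894.74, 16190.5, 29500, 8292.68 μs; sum = 86020.8 μs.
End-to-end = 86020 μs.

86020 μs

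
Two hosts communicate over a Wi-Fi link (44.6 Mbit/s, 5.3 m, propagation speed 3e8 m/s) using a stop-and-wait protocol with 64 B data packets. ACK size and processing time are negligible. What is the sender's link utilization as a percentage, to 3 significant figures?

t_tx = L/R = 512/44600000 = 1.14798e-05 s.
t_prop = 5.3/300000000 = 1.76667e-08 s; RTT = 3.53333e-08 s.
Cycle = t_tx + RTT = 1.15152e-05 s.
Utilization = t_tx / cycle = 1.14798e-05/1.15152e-05 = 99.7 %.

99.7 %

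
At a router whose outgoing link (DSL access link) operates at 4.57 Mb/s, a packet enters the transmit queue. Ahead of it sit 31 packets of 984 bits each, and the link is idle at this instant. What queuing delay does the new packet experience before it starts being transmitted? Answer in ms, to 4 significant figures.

Each queued packet: L/R = 984/4570000 = 0.215317 ms.
31 queued → 6.67484 ms.
Queuing delay = 6.675 ms.

6.675 ms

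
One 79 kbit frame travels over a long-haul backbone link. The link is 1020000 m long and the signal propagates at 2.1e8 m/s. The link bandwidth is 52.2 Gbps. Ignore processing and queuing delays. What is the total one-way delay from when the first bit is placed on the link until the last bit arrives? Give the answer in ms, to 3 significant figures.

4.86 ms

L = 79000 bits.
Transmission delay = L/R = 79000 / 52200000000 = 0.00151341 ms.
Propagation delay = d/s = 1020000 m / 210000000 m/s = 4.85714 ms.
Total = 4.86 ms.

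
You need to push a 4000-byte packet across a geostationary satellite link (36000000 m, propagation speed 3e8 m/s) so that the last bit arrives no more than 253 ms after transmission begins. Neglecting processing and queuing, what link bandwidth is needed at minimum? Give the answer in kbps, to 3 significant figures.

L = 32000 bits.
Propagation delay = 36000000 / 300000000 = 120 ms.
Transmission budget = 253 − 120 = 133 ms.
R ≥ L / t_tx = 32000 bits / 0.133 s = 241 kbps.

241 kbps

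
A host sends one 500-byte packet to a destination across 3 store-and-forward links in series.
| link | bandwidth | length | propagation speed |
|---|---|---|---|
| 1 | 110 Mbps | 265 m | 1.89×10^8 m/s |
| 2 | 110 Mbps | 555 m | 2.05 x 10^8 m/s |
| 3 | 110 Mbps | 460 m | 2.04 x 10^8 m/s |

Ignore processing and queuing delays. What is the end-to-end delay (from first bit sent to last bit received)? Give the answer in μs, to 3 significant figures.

L = 500 × 8 = 4000 bits.
Transmission delay per hop = L/R = 4000/110000000 = 36.3636 μs; 3 hops → 109.091 μs.
Propagation delays (d/s per hop): 1.40212, 2.70732, 2.2549 μs; sum = 6.36434 μs.
End-to-end = 115 μs.

115 μs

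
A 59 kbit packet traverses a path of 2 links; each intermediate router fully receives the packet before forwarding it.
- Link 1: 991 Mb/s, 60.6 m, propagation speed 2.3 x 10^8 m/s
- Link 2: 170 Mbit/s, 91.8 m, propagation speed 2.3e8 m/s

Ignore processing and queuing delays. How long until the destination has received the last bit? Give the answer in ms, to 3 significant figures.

0.407 ms

L = 59000 bits.
Transmission delays (L/R per hop): 0.0595358, 0.347059 ms; sum = 0.406595 ms.
Propagation delays (d/s per hop): 0.000263478, 0.00039913 ms; sum = 0.000662609 ms.
End-to-end = 0.407 ms.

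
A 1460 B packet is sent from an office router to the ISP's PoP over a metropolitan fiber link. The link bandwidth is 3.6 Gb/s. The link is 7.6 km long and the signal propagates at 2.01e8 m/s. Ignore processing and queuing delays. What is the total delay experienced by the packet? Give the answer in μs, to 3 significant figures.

41.1 μs

L = 1460 × 8 = 11680 bits.
Transmission delay = L/R = 11680 / 3600000000 = 3.24444 μs.
Propagation delay = d/s = 7600 m / 2.01e+08 m/s = 37.8109 μs.
Total = 41.1 μs.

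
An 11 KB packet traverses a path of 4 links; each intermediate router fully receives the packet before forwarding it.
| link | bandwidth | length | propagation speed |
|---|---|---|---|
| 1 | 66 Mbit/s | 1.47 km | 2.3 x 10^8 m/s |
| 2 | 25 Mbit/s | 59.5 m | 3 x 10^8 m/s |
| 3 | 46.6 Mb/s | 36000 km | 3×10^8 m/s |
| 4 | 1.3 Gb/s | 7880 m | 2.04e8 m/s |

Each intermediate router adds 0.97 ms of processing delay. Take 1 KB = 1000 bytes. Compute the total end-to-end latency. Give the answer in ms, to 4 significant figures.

129.8 ms

L = 88000 bits.
Transmission delays (L/R per hop): 1.33333, 3.52, 1.88841, 0.0676923 ms; sum = 6.80944 ms.
Propagation delays (d/s per hop): 0.0063913, 0.000198333, 120, 0.0386275 ms; sum = 120.045 ms.
Processing at 3 router(s): 3 × 0.97 ms = 2.91 ms.
End-to-end = 129.8 ms.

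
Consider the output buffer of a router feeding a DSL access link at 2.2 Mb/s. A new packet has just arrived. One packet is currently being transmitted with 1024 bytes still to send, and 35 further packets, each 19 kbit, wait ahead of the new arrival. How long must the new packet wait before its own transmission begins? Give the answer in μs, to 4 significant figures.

Each queued packet: L/R = 19000/2200000 = 8636.36 μs.
35 queued → 302273 μs.
Plus remaining 8192 bits of current packet: 3723.64 μs.
Queuing delay = 306000 μs.

306000 μs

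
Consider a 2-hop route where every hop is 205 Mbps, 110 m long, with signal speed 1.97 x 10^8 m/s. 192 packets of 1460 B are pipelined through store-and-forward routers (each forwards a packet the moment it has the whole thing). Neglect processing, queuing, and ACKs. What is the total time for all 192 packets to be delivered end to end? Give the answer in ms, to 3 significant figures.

11.0 ms

Per-hop transmission t_tx = L/R = 11680/205000000 = 0.0569756 ms.
Per-hop propagation t_prop = 110/197000000 = 0.000558376 ms.
Pipeline fill: first packet needs 2·t_tx to clear all hops; remaining 191 packets each add one t_tx.
Total = (2+192-1)·t_tx + 2·t_prop = 193·0.0569756 + 2·0.000558376 = 11.0 ms.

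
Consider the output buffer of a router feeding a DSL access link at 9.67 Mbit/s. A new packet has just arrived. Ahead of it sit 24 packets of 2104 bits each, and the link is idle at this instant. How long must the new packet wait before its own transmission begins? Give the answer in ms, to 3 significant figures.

Each queued packet: L/R = 2104/9670000 = 0.21758 ms.
24 queued → 5.22192 ms.
Queuing delay = 5.22 ms.

5.22 ms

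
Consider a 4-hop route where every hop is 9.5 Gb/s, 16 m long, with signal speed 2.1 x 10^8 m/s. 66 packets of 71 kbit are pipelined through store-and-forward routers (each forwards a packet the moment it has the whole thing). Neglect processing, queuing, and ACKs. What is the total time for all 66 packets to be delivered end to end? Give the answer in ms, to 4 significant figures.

Per-hop transmission t_tx = L/R = 71000/9500000000 = 0.00747368 ms.
Per-hop propagation t_prop = 16/210000000 = 7.61905e-05 ms.
Pipeline fill: first packet needs 4·t_tx to clear all hops; remaining 65 packets each add one t_tx.
Total = (4+66-1)·t_tx + 4·t_prop = 69·0.00747368 + 4·7.61905e-05 = 0.5160 ms.

0.5160 ms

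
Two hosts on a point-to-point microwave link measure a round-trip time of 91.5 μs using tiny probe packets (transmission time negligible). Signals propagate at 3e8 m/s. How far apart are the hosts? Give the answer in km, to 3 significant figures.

13.7 km

One-way propagation = RTT/2 = 45.75 μs.
d = s × t = 300000000 × 4.575e-05 = 13.7 km.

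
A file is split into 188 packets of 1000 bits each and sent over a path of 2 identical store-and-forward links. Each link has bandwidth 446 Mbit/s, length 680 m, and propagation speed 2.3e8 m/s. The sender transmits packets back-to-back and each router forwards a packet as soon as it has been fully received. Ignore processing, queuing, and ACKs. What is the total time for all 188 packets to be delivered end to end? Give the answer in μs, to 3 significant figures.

430 μs

Per-hop transmission t_tx = L/R = 1000/446000000 = 2.24215 μs.
Per-hop propagation t_prop = 680/2.3e+08 = 2.95652 μs.
Pipeline fill: first packet needs 2·t_tx to clear all hops; remaining 187 packets each add one t_tx.
Total = (2+188-1)·t_tx + 2·t_prop = 189·2.24215 + 2·2.95652 = 430 μs.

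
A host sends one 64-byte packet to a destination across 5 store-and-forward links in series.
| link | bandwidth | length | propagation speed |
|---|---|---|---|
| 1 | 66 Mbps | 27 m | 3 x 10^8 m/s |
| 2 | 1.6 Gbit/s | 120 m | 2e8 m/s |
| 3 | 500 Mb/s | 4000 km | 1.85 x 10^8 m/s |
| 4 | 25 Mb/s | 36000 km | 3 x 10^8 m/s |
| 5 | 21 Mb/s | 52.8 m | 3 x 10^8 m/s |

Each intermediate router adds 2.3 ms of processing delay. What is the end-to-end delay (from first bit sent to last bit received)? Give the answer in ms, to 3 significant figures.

151 ms

L = 64 × 8 = 512 bits.
Transmission delays (L/R per hop): 0.00775758, 0.00032, 0.001024, 0.02048, 0.024381 ms; sum = 0.0539625 ms.
Propagation delays (d/s per hop): 9e-05, 0.0006, 21.6216, 120, 0.000176 ms; sum = 141.622 ms.
Processing at 4 router(s): 4 × 2.3 ms = 9.2 ms.
End-to-end = 151 ms.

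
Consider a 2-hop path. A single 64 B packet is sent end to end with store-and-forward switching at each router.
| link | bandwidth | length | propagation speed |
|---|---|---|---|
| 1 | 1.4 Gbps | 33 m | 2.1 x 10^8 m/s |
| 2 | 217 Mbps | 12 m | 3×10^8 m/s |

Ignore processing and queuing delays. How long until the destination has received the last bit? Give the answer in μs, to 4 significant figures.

2.922 μs

L = 64 × 8 = 512 bits.
Transmission delays (L/R per hop): 0.365714, 2.35945 μs; sum = 2.72516 μs.
Propagation delays (d/s per hop): 0.157143, 0.04 μs; sum = 0.197143 μs.
End-to-end = 2.922 μs.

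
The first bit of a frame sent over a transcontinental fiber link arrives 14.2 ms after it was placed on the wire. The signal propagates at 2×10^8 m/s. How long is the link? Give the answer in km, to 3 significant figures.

2840 km

d = s × t_prop = 200000000 × 0.0142 = 2840 km.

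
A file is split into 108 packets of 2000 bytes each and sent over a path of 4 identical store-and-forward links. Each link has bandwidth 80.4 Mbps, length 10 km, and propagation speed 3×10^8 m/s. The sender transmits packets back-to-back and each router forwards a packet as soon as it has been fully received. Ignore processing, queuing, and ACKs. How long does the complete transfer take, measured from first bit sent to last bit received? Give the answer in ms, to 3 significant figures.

Per-hop transmission t_tx = L/R = 16000/80400000 = 0.199005 ms.
Per-hop propagation t_prop = 10000/300000000 = 0.0333333 ms.
Pipeline fill: first packet needs 4·t_tx to clear all hops; remaining 107 packets each add one t_tx.
Total = (4+108-1)·t_tx + 4·t_prop = 111·0.199005 + 4·0.0333333 = 22.2 ms.

22.2 ms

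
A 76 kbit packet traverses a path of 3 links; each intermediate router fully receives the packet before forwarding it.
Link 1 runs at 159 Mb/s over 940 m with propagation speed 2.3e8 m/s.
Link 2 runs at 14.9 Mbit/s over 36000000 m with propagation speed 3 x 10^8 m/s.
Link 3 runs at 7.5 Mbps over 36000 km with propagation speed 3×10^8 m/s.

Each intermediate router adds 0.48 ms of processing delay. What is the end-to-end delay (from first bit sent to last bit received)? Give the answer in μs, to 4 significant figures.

256700 μs

L = 76000 bits.
Transmission delays (L/R per hop): 477.987, 5100.67, 10133.3 μs; sum = 15712 μs.
Propagation delays (d/s per hop): 4.08696, 120000, 120000 μs; sum = 240004 μs.
Processing at 2 router(s): 2 × 0.48 ms = 960 μs.
End-to-end = 256700 μs.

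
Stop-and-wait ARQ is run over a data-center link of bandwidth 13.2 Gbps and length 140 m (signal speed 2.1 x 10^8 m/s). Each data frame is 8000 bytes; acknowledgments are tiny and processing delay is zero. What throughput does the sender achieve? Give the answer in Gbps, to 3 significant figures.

t_tx = L/R = 64000/13200000000 = 4.84848e-06 s.
t_prop = 140/210000000 = 6.66667e-07 s; RTT = 1.33333e-06 s.
Cycle = t_tx + RTT = 6.18182e-06 s.
Throughput = L / cycle = 64000 / 6.18182e-06 = 10.4 Gbps.

10.4 Gbps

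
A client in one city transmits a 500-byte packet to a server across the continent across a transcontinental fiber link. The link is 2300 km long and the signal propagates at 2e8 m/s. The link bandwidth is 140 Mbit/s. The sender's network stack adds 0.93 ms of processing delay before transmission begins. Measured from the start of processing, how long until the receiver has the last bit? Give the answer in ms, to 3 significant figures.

12.5 ms

L = 500 × 8 = 4000 bits.
Transmission delay = L/R = 4000 / 140000000 = 0.0285714 ms.
Propagation delay = d/s = 2300000 m / 200000000 m/s = 11.5 ms.
Plus processing delay 0.93 ms = 0.93 ms.
Total = 12.5 ms.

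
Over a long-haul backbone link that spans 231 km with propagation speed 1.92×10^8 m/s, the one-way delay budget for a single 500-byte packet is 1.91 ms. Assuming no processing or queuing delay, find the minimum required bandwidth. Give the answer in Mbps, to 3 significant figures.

5.66 Mbps

L = 4000 bits.
Propagation delay = 231000 / 192000000 = 1.20313 ms.
Transmission budget = 1.91 − 1.20313 = 0.706875 ms.
R ≥ L / t_tx = 4000 bits / 0.000706875 s = 5.66 Mbps.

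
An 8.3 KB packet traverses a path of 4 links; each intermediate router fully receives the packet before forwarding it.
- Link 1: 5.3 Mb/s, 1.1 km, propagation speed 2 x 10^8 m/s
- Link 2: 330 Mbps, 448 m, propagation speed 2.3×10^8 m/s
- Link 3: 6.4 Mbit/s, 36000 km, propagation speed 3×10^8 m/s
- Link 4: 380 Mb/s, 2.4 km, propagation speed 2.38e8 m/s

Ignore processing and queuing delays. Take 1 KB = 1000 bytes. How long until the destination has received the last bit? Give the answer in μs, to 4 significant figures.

L = 66400 bits.
Transmission delays (L/R per hop): 12528.3, 201.212, 10375, 174.737 μs; sum = 23279.3 μs.
Propagation delays (d/s per hop): 5.5, 1.94783, 120000, 10.084 μs; sum = 120018 μs.
End-to-end = 143300 μs.

143300 μs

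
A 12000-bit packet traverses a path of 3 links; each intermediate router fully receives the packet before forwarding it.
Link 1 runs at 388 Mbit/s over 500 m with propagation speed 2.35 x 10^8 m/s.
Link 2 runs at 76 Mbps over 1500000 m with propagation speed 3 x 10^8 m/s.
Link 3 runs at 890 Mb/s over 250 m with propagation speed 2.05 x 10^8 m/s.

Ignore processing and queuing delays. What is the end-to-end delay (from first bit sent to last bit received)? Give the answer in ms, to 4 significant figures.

Transmission delays (L/R per hop): 0.0309278, 0.157895, 0.0134831 ms; sum = 0.202306 ms.
Propagation delays (d/s per hop): 0.00212766, 5, 0.00121951 ms; sum = 5.00335 ms.
End-to-end = 5.206 ms.

5.206 ms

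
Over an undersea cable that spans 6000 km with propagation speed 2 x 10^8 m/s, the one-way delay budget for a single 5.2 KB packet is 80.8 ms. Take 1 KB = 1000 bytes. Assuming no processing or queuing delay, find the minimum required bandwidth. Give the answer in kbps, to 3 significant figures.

L = 41600 bits.
Propagation delay = 6000000 / 200000000 = 30 ms.
Transmission budget = 80.8 − 30 = 50.8 ms.
R ≥ L / t_tx = 41600 bits / 0.0508 s = 819 kbps.

819 kbps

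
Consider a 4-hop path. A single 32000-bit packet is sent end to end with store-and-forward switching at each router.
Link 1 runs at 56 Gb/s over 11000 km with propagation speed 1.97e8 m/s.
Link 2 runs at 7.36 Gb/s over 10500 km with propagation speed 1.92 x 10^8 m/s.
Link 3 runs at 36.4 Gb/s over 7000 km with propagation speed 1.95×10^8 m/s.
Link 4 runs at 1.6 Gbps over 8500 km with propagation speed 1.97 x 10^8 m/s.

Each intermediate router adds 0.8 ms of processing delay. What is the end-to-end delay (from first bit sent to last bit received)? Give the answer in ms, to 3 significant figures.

192 ms

Transmission delays (L/R per hop): 0.000571429, 0.00434783, 0.000879121, 0.02 ms; sum = 0.0257984 ms.
Propagation delays (d/s per hop): 55.8376, 54.6875, 35.8974, 43.1472 ms; sum = 189.57 ms.
Processing at 3 router(s): 3 × 0.8 ms = 2.4 ms.
End-to-end = 192 ms.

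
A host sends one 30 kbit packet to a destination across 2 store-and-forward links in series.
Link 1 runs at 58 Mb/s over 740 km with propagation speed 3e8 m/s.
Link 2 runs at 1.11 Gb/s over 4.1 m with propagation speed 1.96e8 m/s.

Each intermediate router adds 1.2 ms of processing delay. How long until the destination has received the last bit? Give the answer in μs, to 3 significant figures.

4210 μs

L = 30000 bits.
Transmission delays (L/R per hop): 517.241, 27.027 μs; sum = 544.268 μs.
Propagation delays (d/s per hop): 2466.67, 0.0209184 μs; sum = 2466.69 μs.
Processing at 1 router(s): 1 × 1.2 ms = 1200 μs.
End-to-end = 4210 μs.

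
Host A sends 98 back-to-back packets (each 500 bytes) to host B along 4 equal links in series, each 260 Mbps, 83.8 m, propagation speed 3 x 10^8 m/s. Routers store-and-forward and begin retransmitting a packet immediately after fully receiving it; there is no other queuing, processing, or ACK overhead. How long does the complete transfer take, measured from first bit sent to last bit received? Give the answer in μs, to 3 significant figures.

Per-hop transmission t_tx = L/R = 4000/260000000 = 15.3846 μs.
Per-hop propagation t_prop = 83.8/300000000 = 0.279333 μs.
Pipeline fill: first packet needs 4·t_tx to clear all hops; remaining 97 packets each add one t_tx.
Total = (4+98-1)·t_tx + 4·t_prop = 101·15.3846 + 4·0.279333 = 1550 μs.

1550 μs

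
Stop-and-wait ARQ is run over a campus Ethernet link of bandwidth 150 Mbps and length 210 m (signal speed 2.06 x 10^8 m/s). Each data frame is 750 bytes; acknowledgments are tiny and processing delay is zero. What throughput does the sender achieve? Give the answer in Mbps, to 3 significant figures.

143 Mbps

t_tx = L/R = 6000/150000000 = 4e-05 s.
t_prop = 210/206000000 = 1.01942e-06 s; RTT = 2.03883e-06 s.
Cycle = t_tx + RTT = 4.20388e-05 s.
Throughput = L / cycle = 6000 / 4.20388e-05 = 143 Mbps.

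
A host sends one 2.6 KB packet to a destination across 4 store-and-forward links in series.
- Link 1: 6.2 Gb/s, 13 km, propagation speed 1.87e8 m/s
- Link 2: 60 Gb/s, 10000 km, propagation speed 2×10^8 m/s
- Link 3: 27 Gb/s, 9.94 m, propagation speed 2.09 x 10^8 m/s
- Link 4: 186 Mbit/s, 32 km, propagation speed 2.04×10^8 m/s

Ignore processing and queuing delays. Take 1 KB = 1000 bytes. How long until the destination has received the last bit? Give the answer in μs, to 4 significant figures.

L = 20800 bits.
Transmission delays (L/R per hop): 3.35484, 0.346667, 0.77037, 111.828 μs; sum = 116.3 μs.
Propagation delays (d/s per hop): 69.5187, 50000, 0.0475598, 156.863 μs; sum = 50226.4 μs.
End-to-end = 50340 μs.

50340 μs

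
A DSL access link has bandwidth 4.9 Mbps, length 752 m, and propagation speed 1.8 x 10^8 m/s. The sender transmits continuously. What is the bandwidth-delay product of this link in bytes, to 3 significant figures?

Propagation delay = 752 / 180000000 = 4.17778e-06 s.
BDP = R × t_prop = 4900000 × 4.17778e-06 = 20.4711 bits.
In bytes: 20.4711/8 = 2.56 bytes.

2.56 bytes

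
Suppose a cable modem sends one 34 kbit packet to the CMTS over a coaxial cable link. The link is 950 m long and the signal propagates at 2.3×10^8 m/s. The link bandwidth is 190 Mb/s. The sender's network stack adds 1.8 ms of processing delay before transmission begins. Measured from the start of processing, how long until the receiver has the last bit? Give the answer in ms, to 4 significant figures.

1.983 ms

L = 34000 bits.
Transmission delay = L/R = 34000 / 190000000 = 0.178947 ms.
Propagation delay = d/s = 950 m / 2.3e+08 m/s = 0.00413043 ms.
Plus processing delay 1.8 ms = 1.8 ms.
Total = 1.983 ms.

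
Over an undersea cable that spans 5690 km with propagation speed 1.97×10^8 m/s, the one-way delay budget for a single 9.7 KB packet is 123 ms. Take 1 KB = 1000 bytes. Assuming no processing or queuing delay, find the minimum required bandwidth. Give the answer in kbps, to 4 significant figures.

824.5 kbps

L = 77600 bits.
Propagation delay = 5690000 / 197000000 = 28.8832 ms.
Transmission budget = 123 − 28.8832 = 94.1168 ms.
R ≥ L / t_tx = 77600 bits / 0.0941168 s = 824.5 kbps.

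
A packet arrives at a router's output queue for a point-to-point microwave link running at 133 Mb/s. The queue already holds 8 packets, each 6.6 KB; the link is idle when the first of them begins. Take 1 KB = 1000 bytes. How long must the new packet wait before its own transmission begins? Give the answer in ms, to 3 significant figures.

Each queued packet: L/R = 52800/133000000 = 0.396992 ms.
8 queued → 3.17594 ms.
Queuing delay = 3.18 ms.

3.18 ms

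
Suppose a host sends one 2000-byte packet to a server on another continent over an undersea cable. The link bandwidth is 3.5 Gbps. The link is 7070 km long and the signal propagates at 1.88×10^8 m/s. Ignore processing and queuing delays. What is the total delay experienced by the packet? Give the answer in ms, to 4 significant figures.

L = 2000 × 8 = 16000 bits.
Transmission delay = L/R = 16000 / 3500000000 = 0.00457143 ms.
Propagation delay = d/s = 7070000 m / 188000000 m/s = 37.6064 ms.
Total = 37.61 ms.

37.61 ms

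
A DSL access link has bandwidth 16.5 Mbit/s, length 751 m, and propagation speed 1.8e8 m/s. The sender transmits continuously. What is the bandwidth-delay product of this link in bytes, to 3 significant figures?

8.61 bytes

Propagation delay = 751 / 180000000 = 4.17222e-06 s.
BDP = R × t_prop = 16500000 × 4.17222e-06 = 68.8417 bits.
In bytes: 68.8417/8 = 8.61 bytes.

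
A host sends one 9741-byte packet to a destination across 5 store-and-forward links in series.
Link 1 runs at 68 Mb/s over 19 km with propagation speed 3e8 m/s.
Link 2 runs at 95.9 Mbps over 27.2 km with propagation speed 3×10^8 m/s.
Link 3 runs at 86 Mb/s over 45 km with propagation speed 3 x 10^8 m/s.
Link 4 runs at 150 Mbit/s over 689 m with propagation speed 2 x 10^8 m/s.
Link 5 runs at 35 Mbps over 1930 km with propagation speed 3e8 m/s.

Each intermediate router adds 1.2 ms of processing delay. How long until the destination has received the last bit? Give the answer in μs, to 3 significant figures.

17200 μs

L = 9741 × 8 = 77928 bits.
Transmission delays (L/R per hop): 1146, 812.596, 906.14, 519.52, 2226.51 μs; sum = 5610.77 μs.
Propagation delays (d/s per hop): 63.3333, 90.6667, 150, 3.445, 6433.33 μs; sum = 6740.78 μs.
Processing at 4 router(s): 4 × 1.2 ms = 4800 μs.
End-to-end = 17200 μs.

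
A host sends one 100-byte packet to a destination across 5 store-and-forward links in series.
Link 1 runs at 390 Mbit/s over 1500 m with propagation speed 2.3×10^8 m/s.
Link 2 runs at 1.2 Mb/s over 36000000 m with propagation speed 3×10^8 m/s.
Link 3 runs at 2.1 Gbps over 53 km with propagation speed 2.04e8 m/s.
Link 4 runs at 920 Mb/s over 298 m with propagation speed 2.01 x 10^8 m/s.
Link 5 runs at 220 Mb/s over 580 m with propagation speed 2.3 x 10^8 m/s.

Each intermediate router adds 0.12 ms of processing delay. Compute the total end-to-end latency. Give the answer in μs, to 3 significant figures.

L = 100 × 8 = 800 bits.
Transmission delays (L/R per hop): 2.05128, 666.667, 0.380952, 0.869565, 3.63636 μs; sum = 673.605 μs.
Propagation delays (d/s per hop): 6.52174, 120000, 259.804, 1.48259, 2.52174 μs; sum = 120270 μs.
Processing at 4 router(s): 4 × 0.12 ms = 480 μs.
End-to-end = 121000 μs.

121000 μs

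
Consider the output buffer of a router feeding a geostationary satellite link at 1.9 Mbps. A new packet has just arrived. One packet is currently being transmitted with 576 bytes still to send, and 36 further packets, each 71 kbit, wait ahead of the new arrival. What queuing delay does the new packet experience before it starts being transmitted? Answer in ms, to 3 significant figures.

1350 ms

Each queued packet: L/R = 71000/1900000 = 37.3684 ms.
36 queued → 1345.26 ms.
Plus remaining 4608 bits of current packet: 2.42526 ms.
Queuing delay = 1350 ms.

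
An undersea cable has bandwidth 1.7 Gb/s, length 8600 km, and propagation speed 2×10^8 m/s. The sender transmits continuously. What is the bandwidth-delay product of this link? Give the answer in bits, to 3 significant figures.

Propagation delay = 8600000 / 200000000 = 0.043 s.
BDP = R × t_prop = 1700000000 × 0.043 = 73100000 bits.

73100000 bits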